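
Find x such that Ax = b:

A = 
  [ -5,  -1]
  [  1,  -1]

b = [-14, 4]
Row reduce the augmented matrix [A|b]:
R2 → R2 + (1/5)·R1
REF = 
  [  -5,   -1,  -14]
  [   0, -6/5,  6/5]

Back-substitution:
x₂ = (6/5) / (-6/5) = -1
x₁ = (-14 - (-1)(-1)) / (-5) = 3

x = [3, -1]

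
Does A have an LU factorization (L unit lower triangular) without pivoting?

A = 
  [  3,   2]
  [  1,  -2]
Yes.
A[1,1] = 3 ≠ 0, so Gaussian elimination proceeds without a row swap: multiplier ℓ₂₁ = (1)/(3) = 1/3, and U[2,2] = -2 - (1/3)(2) = -8/3.
L = 
  [  1,   0]
  [1/3,   1]
U = 
  [   3,    2]
  [   0, -8/3]
Check row 2 of LU: [(1/3)(3), (1/3)(2) + (-8/3)] = [1, -2] = row 2 of A ✓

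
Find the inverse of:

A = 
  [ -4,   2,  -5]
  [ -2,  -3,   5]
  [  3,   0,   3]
det(A) = (-4)·((-3)(3) - (5)(0)) - (2)·((-2)(3) - (5)(3)) + (-5)·((-2)(0) - (-3)(3))
  = (-4)(-9) - (2)(-21) + (-5)(9)
  = 33
det(A) = 33 ≠ 0, so A is invertible.

Cofactors Cᵢⱼ = (-1)ⁱ⁺ʲ·Mᵢⱼ:
C = 
  [ -9,  21,   9]
  [ -6,   3,   6]
  [ -5,  30,  16]

adj(A) = Cᵀ:
adj(A) = 
  [ -9,  -6,  -5]
  [ 21,   3,  30]
  [  9,   6,  16]

A⁻¹ = (1/33) · adj(A):
A⁻¹ = 
  [-3/11, -2/11, -5/33]
  [ 7/11,  1/11, 10/11]
  [ 3/11,  2/11, 16/33]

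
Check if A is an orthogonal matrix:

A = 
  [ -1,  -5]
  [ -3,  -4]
No

AᵀA = 
  [ 10,  17]
  [ 17,  41]
≠ I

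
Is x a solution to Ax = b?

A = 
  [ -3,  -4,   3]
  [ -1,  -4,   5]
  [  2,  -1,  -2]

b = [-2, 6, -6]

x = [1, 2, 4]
No

Ax = [1, 11, -8] ≠ b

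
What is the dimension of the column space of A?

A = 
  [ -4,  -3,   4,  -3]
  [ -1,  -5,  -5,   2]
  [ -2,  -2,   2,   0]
dim(Col(A)) = 3

Row reduce:
R2 → R2 - (1/4)·R1
R3 → R3 - (1/2)·R1
R3 → R3 - (2/17)·R2
REF = 
  [   -4,    -3,     4,    -3]
  [    0, -17/4,    -6,  11/4]
  [    0,     0, 12/17, 20/17]
Pivot columns: 1, 2, 3 → 3 pivots.
dim(Col(A)) = number of pivot columns = 3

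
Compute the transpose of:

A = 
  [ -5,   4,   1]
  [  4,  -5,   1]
Aᵀ = 
  [ -5,   4]
  [  4,  -5]
  [  1,   1]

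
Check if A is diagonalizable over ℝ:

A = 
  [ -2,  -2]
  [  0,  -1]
Yes

tr(A) = -3, det(A) = 2
Characteristic polynomial: λ² - tr(A)λ + det(A) = λ² + 3λ + 2
λ² + 3λ + 2 = (λ + 2)(λ + 1)
Eigenvalues: -1, -2
λ=-2: alg. mult. = 1, geom. mult. = 2 - rank(A - (-2)I) = 2 - 1 = 1
λ=-1: alg. mult. = 1, geom. mult. = 2 - rank(A - (-1)I) = 2 - 1 = 1
Sum of geometric multiplicities equals n, so A has n independent eigenvectors.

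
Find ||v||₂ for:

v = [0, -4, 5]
6.403

||v||₂ = √((0)² + (-4)² + (5)²) = √41 = 6.403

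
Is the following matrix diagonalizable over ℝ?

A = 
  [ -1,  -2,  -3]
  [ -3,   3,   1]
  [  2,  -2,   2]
No

Characteristic polynomial: det(λI - A) = λ³ - 4λ² + 3λ + 24
By the rational root theorem any rational root is an integer dividing 24; none of those is a root, so p(λ) has no rational roots and hence (being an irreducible cubic) no repeated roots.
Discriminant of the cubic: Δ = -14556
Δ < 0 ⇒ one real eigenvalue and a complex-conjugate pair: λ ≈ 2.896 + 2.235i, 2.896 - 2.235i, -1.793
Has complex eigenvalues (not diagonalizable over ℝ).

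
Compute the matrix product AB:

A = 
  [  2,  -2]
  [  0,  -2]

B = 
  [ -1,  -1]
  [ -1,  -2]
AB = 
  [  0,   2]
  [  2,   4]

A is 2×2 and B is 2×2, so AB is 2×2. Each entry is (row of A)·(column of B):
AB[1,1] = (2)(-1) + (-2)(-1) = 0
AB[1,2] = (2)(-1) + (-2)(-2) = 2
AB[2,1] = (0)(-1) + (-2)(-1) = 2
AB[2,2] = (0)(-1) + (-2)(-2) = 4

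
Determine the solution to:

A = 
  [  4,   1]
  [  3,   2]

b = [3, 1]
x = [1, -1]

Row reduce the augmented matrix [A|b]:
R2 → R2 - (3/4)·R1
REF = 
  [   4,    1,    3]
  [   0,  5/4, -5/4]

Back-substitution:
x₂ = (-5/4) / (5/4) = -1
x₁ = (3 - (1)(-1)) / 4 = 1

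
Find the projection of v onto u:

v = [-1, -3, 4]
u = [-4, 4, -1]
v·u = (-1)(-4) + (-3)(4) + (4)(-1) = -12
u·u = (-4)² + (4)² + (-1)² = 33
proj_u(v) = (v·u / u·u) × u = (-12/33) × u = (-4/11) × u

proj_u(v) = [16/11, -16/11, 4/11]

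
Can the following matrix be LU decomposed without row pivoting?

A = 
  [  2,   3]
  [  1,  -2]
Yes.
A[1,1] = 2 ≠ 0, so Gaussian elimination proceeds without a row swap: multiplier ℓ₂₁ = (1)/(2) = 1/2, and U[2,2] = -2 - (1/2)(3) = -7/2.
L = 
  [  1,   0]
  [1/2,   1]
U = 
  [   2,    3]
  [   0, -7/2]
Check row 2 of LU: [(1/2)(2), (1/2)(3) + (-7/2)] = [1, -2] = row 2 of A ✓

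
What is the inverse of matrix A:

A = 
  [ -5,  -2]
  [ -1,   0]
det(A) = (-5)(0) - (-2)(-1) = -2
For a 2×2 matrix, A⁻¹ = (1/det(A)) · [[d, -b], [-c, a]]
    = (-1/2) · [[0, 2], [1, -5]]

A⁻¹ = 
  [   0,   -1]
  [-1/2,  5/2]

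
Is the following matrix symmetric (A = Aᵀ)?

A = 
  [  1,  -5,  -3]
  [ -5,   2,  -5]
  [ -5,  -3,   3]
No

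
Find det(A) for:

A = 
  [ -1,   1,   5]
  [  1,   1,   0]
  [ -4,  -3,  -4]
Cofactor expansion along row 1:
det(A) = (-1)·((1)(-4) - (0)(-3)) - (1)·((1)(-4) - (0)(-4)) + (5)·((1)(-3) - (1)(-4))
  = (-1)(-4) - (1)(-4) + (5)(1)
  = 13

det(A) = 13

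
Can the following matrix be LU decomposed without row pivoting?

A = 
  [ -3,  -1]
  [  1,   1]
Yes.
A[1,1] = -3 ≠ 0, so Gaussian elimination proceeds without a row swap: multiplier ℓ₂₁ = (1)/(-3) = -1/3, and U[2,2] = 1 - (-1/3)(-1) = 2/3.
L = 
  [   1,    0]
  [-1/3,    1]
U = 
  [ -3,  -1]
  [  0, 2/3]
Check row 2 of LU: [(-1/3)(-3), (-1/3)(-1) + (2/3)] = [1, 1] = row 2 of A ✓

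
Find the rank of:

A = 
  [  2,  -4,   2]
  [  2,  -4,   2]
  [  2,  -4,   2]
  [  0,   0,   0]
Row reduce:
R2 → R2 - (1)·R1
R3 → R3 - (1)·R1
REF = 
  [  2,  -4,   2]
  [  0,   0,   0]
  [  0,   0,   0]
  [  0,   0,   0]
Pivot columns: 1 → 1 pivot.

rank(A) = 1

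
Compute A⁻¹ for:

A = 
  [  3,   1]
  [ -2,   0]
det(A) = (3)(0) - (1)(-2) = 2
For a 2×2 matrix, A⁻¹ = (1/det(A)) · [[d, -b], [-c, a]]
    = (1/2) · [[0, -1], [2, 3]]

A⁻¹ = 
  [   0, -1/2]
  [   1,  3/2]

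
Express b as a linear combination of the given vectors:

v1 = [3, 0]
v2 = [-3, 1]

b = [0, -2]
c1 = -2, c2 = -2

b = -2·v1 + -2·v2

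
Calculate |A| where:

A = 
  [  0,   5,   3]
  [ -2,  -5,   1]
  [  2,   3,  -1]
Cofactor expansion along row 1:
det(A) = (0)·((-5)(-1) - (1)(3)) - (5)·((-2)(-1) - (1)(2)) + (3)·((-2)(3) - (-5)(2))
  = (0)(2) - (5)(0) + (3)(4)
  = 12

det(A) = 12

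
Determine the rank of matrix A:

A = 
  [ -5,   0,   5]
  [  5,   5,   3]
rank(A) = 2

Row reduce:
R2 → R2 + (1)·R1
REF = 
  [ -5,   0,   5]
  [  0,   5,   8]
Pivot columns: 1, 2 → 2 pivots.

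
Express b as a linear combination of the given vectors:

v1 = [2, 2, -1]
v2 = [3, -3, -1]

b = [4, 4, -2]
c1 = 2, c2 = 0

b = 2·v1 + 0·v2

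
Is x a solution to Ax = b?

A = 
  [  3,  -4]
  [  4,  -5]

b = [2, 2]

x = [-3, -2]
No

Ax = [-1, -2] ≠ b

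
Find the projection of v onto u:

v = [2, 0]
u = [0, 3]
proj_u(v) = [0, 0]

v·u = (2)(0) + (0)(3) = 0
u·u = (0)² + (3)² = 9
proj_u(v) = (v·u / u·u) × u = (0/9) × u = (0) × u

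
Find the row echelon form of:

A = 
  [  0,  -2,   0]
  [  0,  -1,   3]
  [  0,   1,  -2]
Row operations:
R2 → R2 - (1/2)·R1
R3 → R3 + (1/2)·R1
R3 → R3 + (2/3)·R2

Resulting echelon form:
REF = 
  [  0,  -2,   0]
  [  0,   0,   3]
  [  0,   0,   0]

Rank = 2 (number of non-zero pivot rows).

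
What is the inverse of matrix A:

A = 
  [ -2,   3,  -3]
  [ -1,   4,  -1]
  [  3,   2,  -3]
det(A) = (-2)·((4)(-3) - (-1)(2)) - (3)·((-1)(-3) - (-1)(3)) + (-3)·((-1)(2) - (4)(3))
  = (-2)(-10) - (3)(6) + (-3)(-14)
  = 44
det(A) = 44 ≠ 0, so A is invertible.

Cofactors Cᵢⱼ = (-1)ⁱ⁺ʲ·Mᵢⱼ:
C = 
  [-10,  -6, -14]
  [  3,  15,  13]
  [  9,   1,  -5]

adj(A) = Cᵀ:
adj(A) = 
  [-10,   3,   9]
  [ -6,  15,   1]
  [-14,  13,  -5]

A⁻¹ = (1/44) · adj(A):
A⁻¹ = 
  [-5/22,  3/44,  9/44]
  [-3/22, 15/44,  1/44]
  [-7/22, 13/44, -5/44]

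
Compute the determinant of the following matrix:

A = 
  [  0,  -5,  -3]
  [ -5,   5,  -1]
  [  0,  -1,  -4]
Cofactor expansion along row 1:
det(A) = (0)·((5)(-4) - (-1)(-1)) - (-5)·((-5)(-4) - (-1)(0)) + (-3)·((-5)(-1) - (5)(0))
  = (0)(-21) - (-5)(20) + (-3)(5)
  = 85

det(A) = 85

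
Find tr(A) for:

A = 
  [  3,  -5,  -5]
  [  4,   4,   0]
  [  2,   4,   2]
9

tr(A) = 3 + 4 + 2 = 9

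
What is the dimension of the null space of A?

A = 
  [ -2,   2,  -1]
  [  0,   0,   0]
nullity(A) = 2

Row reduce:
(no row operations needed)
REF = 
  [ -2,   2,  -1]
  [  0,   0,   0]
Pivot columns: 1 → 1 pivot.
rank(A) = 1, so nullity(A) = 3 - 1 = 2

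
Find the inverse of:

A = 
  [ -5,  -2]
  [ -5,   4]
det(A) = (-5)(4) - (-2)(-5) = -30
For a 2×2 matrix, A⁻¹ = (1/det(A)) · [[d, -b], [-c, a]]
    = (-1/30) · [[4, 2], [5, -5]]

A⁻¹ = 
  [-2/15, -1/15]
  [ -1/6,   1/6]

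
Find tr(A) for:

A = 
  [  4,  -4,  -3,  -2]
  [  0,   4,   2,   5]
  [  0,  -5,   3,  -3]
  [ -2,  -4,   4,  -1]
10

tr(A) = 4 + 4 + 3 + -1 = 10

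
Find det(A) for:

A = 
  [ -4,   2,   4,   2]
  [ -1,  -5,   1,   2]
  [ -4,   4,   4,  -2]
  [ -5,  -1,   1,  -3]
-304

Cofactor expansion along row 1: det(A) = a₁₁M₁₁ - a₁₂M₁₂ + a₁₃M₁₃ - a₁₄M₁₄

M₁₁ = det[[-5, 1, 2]; [4, 4, -2]; [-1, 1, -3]]
  = (-5)·((4)(-3) - (-2)(1)) - (1)·((4)(-3) - (-2)(-1)) + (2)·((4)(1) - (4)(-1))
  = (-5)(-10) - (1)(-14) + (2)(8)
  = 80
M₁₂ = det[[-1, 1, 2]; [-4, 4, -2]; [-5, 1, -3]]
  = (-1)·((4)(-3) - (-2)(1)) - (1)·((-4)(-3) - (-2)(-5)) + (2)·((-4)(1) - (4)(-5))
  = (-1)(-10) - (1)(2) + (2)(16)
  = 40
M₁₃ = det[[-1, -5, 2]; [-4, 4, -2]; [-5, -1, -3]]
  = (-1)·((4)(-3) - (-2)(-1)) - (-5)·((-4)(-3) - (-2)(-5)) + (2)·((-4)(-1) - (4)(-5))
  = (-1)(-14) - (-5)(2) + (2)(24)
  = 72
M₁₄ = det[[-1, -5, 1]; [-4, 4, 4]; [-5, -1, 1]]
  = (-1)·((4)(1) - (4)(-1)) - (-5)·((-4)(1) - (4)(-5)) + (1)·((-4)(-1) - (4)(-5))
  = (-1)(8) - (-5)(16) + (1)(24)
  = 96

det(A) = (-4)(80) - (2)(40) + (4)(72) - (2)(96) = -304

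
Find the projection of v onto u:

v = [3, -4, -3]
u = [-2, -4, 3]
v·u = (3)(-2) + (-4)(-4) + (-3)(3) = 1
u·u = (-2)² + (-4)² + (3)² = 29
proj_u(v) = (v·u / u·u) × u = (1/29) × u

proj_u(v) = [-2/29, -4/29, 3/29]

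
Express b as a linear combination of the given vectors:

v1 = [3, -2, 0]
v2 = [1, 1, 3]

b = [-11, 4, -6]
c1 = -3, c2 = -2

b = -3·v1 + -2·v2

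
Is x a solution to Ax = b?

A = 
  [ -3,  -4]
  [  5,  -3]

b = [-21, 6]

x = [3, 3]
Yes

Ax = [-21, 6] = b ✓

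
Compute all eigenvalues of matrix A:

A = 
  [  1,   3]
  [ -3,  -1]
tr(A) = 0, det(A) = 8
Characteristic polynomial: λ² - tr(A)λ + det(A) = λ² + 8
λ² + 8 = 0  ⇒  λ = (0 ± √((0)² - 4·(8)))/2 = (0 ± √(-32))/2
  = 2i√2,  -2i√2

λ = 2i√2, -2i√2  (≈ 0 + 2.828i, 0 - 2.828i)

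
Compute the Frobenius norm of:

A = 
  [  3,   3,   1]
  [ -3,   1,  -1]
||A||_F = 5.477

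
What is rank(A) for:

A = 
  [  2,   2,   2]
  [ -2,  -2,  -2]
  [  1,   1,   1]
rank(A) = 1

Row reduce:
R2 → R2 + (1)·R1
R3 → R3 - (1/2)·R1
REF = 
  [  2,   2,   2]
  [  0,   0,   0]
  [  0,   0,   0]
Pivot columns: 1 → 1 pivot.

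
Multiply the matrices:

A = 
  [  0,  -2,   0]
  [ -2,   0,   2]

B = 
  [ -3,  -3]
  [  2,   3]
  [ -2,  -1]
AB = 
  [ -4,  -6]
  [  2,   4]

A is 2×3 and B is 3×2, so AB is 2×2. Each entry is (row of A)·(column of B):
AB[1,1] = (0)(-3) + (-2)(2) + (0)(-2) = -4
AB[1,2] = (0)(-3) + (-2)(3) + (0)(-1) = -6
AB[2,1] = (-2)(-3) + (0)(2) + (2)(-2) = 2
AB[2,2] = (-2)(-3) + (0)(3) + (2)(-1) = 4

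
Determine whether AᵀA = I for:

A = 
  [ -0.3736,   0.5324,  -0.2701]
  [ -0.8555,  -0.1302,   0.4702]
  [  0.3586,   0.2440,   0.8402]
No

AᵀA = 
  [  1.0001,   0,  -0.0001]
  [  0,   0.3599,   0]
  [ -0.0001,   0,   1]
≠ I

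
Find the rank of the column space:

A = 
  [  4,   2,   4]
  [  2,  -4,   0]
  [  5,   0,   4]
dim(Col(A)) = 2

Row reduce:
R2 → R2 - (1/2)·R1
R3 → R3 - (5/4)·R1
R3 → R3 - (1/2)·R2
REF = 
  [  4,   2,   4]
  [  0,  -5,  -2]
  [  0,   0,   0]
Pivot columns: 1, 2 → 2 pivots.
dim(Col(A)) = number of pivot columns = 2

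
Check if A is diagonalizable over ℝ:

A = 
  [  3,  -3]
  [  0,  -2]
Yes

tr(A) = 1, det(A) = -6
Characteristic polynomial: λ² - tr(A)λ + det(A) = λ² - λ - 6
λ² - λ - 6 = (λ + 2)(λ - 3)
Eigenvalues: 3, -2
λ=-2: alg. mult. = 1, geom. mult. = 2 - rank(A - (-2)I) = 2 - 1 = 1
λ=3: alg. mult. = 1, geom. mult. = 2 - rank(A - (3)I) = 2 - 1 = 1
Sum of geometric multiplicities equals n, so A has n independent eigenvectors.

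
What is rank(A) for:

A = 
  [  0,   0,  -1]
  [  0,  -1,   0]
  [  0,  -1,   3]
Row reduce:
Swap R1 ↔ R2
R3 → R3 - (1)·R1
R3 → R3 + (3)·R2
REF = 
  [  0,  -1,   0]
  [  0,   0,  -1]
  [  0,   0,   0]
Pivot columns: 2, 3 → 2 pivots.

rank(A) = 2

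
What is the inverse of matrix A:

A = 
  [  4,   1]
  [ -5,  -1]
det(A) = (4)(-1) - (1)(-5) = 1
For a 2×2 matrix, A⁻¹ = (1/det(A)) · [[d, -b], [-c, a]]
    = (1) · [[-1, -1], [5, 4]]

A⁻¹ = 
  [ -1,  -1]
  [  5,   4]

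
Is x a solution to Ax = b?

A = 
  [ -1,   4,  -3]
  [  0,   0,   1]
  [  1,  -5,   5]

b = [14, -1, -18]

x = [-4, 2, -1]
No

Ax = [15, -1, -19] ≠ b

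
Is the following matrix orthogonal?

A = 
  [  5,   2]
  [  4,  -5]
No

AᵀA = 
  [ 41, -10]
  [-10,  29]
≠ I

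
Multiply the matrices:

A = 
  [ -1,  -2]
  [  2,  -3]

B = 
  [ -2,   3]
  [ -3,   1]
AB = 
  [  8,  -5]
  [  5,   3]

A is 2×2 and B is 2×2, so AB is 2×2. Each entry is (row of A)·(column of B):
AB[1,1] = (-1)(-2) + (-2)(-3) = 8
AB[1,2] = (-1)(3) + (-2)(1) = -5
AB[2,1] = (2)(-2) + (-3)(-3) = 5
AB[2,2] = (2)(3) + (-3)(1) = 3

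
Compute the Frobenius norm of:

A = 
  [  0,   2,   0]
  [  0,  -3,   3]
||A||_F = 4.69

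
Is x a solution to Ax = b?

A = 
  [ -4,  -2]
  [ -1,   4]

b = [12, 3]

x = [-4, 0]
No

Ax = [16, 4] ≠ b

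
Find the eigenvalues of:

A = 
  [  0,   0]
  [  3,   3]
tr(A) = 3, det(A) = 0
Characteristic polynomial: λ² - tr(A)λ + det(A) = λ² - 3λ
λ² - 3λ = λ(λ - 3)

λ = 3, 0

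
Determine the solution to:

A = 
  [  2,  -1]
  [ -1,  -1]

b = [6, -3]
x = [3, 0]

Row reduce the augmented matrix [A|b]:
R2 → R2 + (1/2)·R1
REF = 
  [   2,   -1,    6]
  [   0, -3/2,    0]

Back-substitution:
x₂ = 0 / (-3/2) = 0
x₁ = (6 - (-1)(0)) / 2 = 3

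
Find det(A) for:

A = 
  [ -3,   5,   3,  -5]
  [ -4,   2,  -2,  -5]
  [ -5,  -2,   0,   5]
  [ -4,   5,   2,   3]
Cofactor expansion along row 1: det(A) = a₁₁M₁₁ - a₁₂M₁₂ + a₁₃M₁₃ - a₁₄M₁₄

M₁₁ = det[[2, -2, -5]; [-2, 0, 5]; [5, 2, 3]]
  = (2)·((0)(3) - (5)(2)) - (-2)·((-2)(3) - (5)(5)) + (-5)·((-2)(2) - (0)(5))
  = (2)(-10) - (-2)(-31) + (-5)(-4)
  = -62
M₁₂ = det[[-4, -2, -5]; [-5, 0, 5]; [-4, 2, 3]]
  = (-4)·((0)(3) - (5)(2)) - (-2)·((-5)(3) - (5)(-4)) + (-5)·((-5)(2) - (0)(-4))
  = (-4)(-10) - (-2)(5) + (-5)(-10)
  = 100
M₁₃ = det[[-4, 2, -5]; [-5, -2, 5]; [-4, 5, 3]]
  = (-4)·((-2)(3) - (5)(5)) - (2)·((-5)(3) - (5)(-4)) + (-5)·((-5)(5) - (-2)(-4))
  = (-4)(-31) - (2)(5) + (-5)(-33)
  = 279
M₁₄ = det[[-4, 2, -2]; [-5, -2, 0]; [-4, 5, 2]]
  = (-4)·((-2)(2) - (0)(5)) - (2)·((-5)(2) - (0)(-4)) + (-2)·((-5)(5) - (-2)(-4))
  = (-4)(-4) - (2)(-10) + (-2)(-33)
  = 102

det(A) = (-3)(-62) - (5)(100) + (3)(279) - (-5)(102) = 1033

det(A) = 1033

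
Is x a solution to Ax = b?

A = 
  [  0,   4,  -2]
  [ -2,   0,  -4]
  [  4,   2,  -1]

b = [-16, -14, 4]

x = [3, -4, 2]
No

Ax = [-20, -14, 2] ≠ b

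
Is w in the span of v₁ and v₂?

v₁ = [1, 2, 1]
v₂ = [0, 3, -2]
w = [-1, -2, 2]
No

Form the augmented matrix and row-reduce:
[v₁|v₂|w] = 
  [  1,   0,  -1]
  [  2,   3,  -2]
  [  1,  -2,   2]
R2 → R2 - (2)·R1
R3 → R3 - (1)·R1
R3 → R3 + (2/3)·R2
REF = 
  [  1,   0,  -1]
  [  0,   3,   0]
  [  0,   0,   3]

Row 3 reads [0 0 | 3], i.e. 0 = 3, so the system is inconsistent and w ∉ span{v₁, v₂}.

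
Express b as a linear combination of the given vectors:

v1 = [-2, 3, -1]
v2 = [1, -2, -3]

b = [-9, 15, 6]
c1 = 3, c2 = -3

b = 3·v1 + -3·v2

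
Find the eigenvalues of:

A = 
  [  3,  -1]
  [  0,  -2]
λ = 3, -2

tr(A) = 1, det(A) = -6
Characteristic polynomial: λ² - tr(A)λ + det(A) = λ² - λ - 6
λ² - λ - 6 = (λ + 2)(λ - 3)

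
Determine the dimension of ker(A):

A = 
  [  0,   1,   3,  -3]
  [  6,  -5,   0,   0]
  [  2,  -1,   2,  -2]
nullity(A) = 2

Row reduce:
Swap R1 ↔ R2
R3 → R3 - (1/3)·R1
R3 → R3 - (2/3)·R2
REF = 
  [  6,  -5,   0,   0]
  [  0,   1,   3,  -3]
  [  0,   0,   0,   0]
Pivot columns: 1, 2 → 2 pivots.
rank(A) = 2, so nullity(A) = 4 - 2 = 2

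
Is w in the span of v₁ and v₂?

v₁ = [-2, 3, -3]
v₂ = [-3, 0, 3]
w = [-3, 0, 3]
Yes

Form the augmented matrix and row-reduce:
[v₁|v₂|w] = 
  [ -2,  -3,  -3]
  [  3,   0,   0]
  [ -3,   3,   3]
R2 → R2 + (3/2)·R1
R3 → R3 - (3/2)·R1
R3 → R3 + (5/3)·R2
REF = 
  [  -2,   -3,   -3]
  [   0, -9/2, -9/2]
  [   0,    0,    0]

No row of the form [0 0 | nonzero], so the system is consistent. Back-substitution gives c₁ = 0, c₂ = 1: w = (0)·v₁ + (1)·v₂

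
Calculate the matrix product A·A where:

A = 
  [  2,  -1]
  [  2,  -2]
A² = A·A:
A²[1,1] = (2)(2) + (-1)(2) = 2
A²[1,2] = (2)(-1) + (-1)(-2) = 0
A²[2,1] = (2)(2) + (-2)(2) = 0
A²[2,2] = (2)(-1) + (-2)(-2) = 2
A² = 
  [  2,   0]
  [  0,   2]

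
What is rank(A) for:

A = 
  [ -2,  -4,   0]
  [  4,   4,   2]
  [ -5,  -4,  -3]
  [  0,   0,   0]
Row reduce:
R2 → R2 + (2)·R1
R3 → R3 - (5/2)·R1
R3 → R3 + (3/2)·R2
REF = 
  [ -2,  -4,   0]
  [  0,  -4,   2]
  [  0,   0,   0]
  [  0,   0,   0]
Pivot columns: 1, 2 → 2 pivots.

rank(A) = 2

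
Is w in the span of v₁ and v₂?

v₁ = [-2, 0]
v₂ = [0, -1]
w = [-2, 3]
Yes

Form the augmented matrix and row-reduce:
[v₁|v₂|w] = 
  [ -2,   0,  -2]
  [  0,  -1,   3]
(already in echelon form — no row operations needed)

No row of the form [0 0 | nonzero], so the system is consistent. Back-substitution gives c₁ = 1, c₂ = -3: w = (1)·v₁ + (-3)·v₂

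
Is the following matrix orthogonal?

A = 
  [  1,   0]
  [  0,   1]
Yes

AᵀA = 
  [  1,   0]
  [  0,   1]
= I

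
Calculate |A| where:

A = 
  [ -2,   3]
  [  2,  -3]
0

For a 2×2 matrix, det = ad - bc = (-2)(-3) - (3)(2) = 0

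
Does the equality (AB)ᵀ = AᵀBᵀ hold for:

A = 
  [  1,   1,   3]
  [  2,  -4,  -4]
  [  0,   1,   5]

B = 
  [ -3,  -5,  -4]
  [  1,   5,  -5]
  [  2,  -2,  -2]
No

(AB)ᵀ = 
  [  4, -18,  11]
  [ -6, -22,  -5]
  [-15,  20, -15]

AᵀBᵀ = 
  [-13,  11,  -2]
  [ 13, -24,   8]
  [ -9, -42,   4]

The two matrices differ, so (AB)ᵀ ≠ AᵀBᵀ in general. The correct identity is (AB)ᵀ = BᵀAᵀ.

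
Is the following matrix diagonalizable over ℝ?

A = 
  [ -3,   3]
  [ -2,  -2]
No

tr(A) = -5, det(A) = 12
Characteristic polynomial: λ² - tr(A)λ + det(A) = λ² + 5λ + 12
λ² + 5λ + 12 = 0  ⇒  λ = (-5 ± √((5)² - 4·(12)))/2 = (-5 ± √(-23))/2
  = (-5 + i√23)/2,  (-5 - i√23)/2
Eigenvalues: (-5 + i√23)/2, (-5 - i√23)/2  (≈ -2.5 + 2.398i, -2.5 - 2.398i)
Has complex eigenvalues (not diagonalizable over ℝ).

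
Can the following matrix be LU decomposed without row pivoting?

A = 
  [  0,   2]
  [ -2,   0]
No.
A[1,1] = 0 but A[2,1] = -2 ≠ 0. Any LU with L unit lower triangular has (LU)[1,1] = U[1,1] and (LU)[2,1] = L[2,1]·U[1,1]; matching A forces U[1,1] = 0, which then forces (LU)[2,1] = 0 ≠ -2. A row swap (pivoting) is required.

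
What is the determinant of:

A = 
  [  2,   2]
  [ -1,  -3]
For a 2×2 matrix, det = ad - bc = (2)(-3) - (2)(-1) = -4

det(A) = -4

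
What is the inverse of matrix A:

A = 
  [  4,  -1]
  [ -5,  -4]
det(A) = (4)(-4) - (-1)(-5) = -21
For a 2×2 matrix, A⁻¹ = (1/det(A)) · [[d, -b], [-c, a]]
    = (-1/21) · [[-4, 1], [5, 4]]

A⁻¹ = 
  [ 4/21, -1/21]
  [-5/21, -4/21]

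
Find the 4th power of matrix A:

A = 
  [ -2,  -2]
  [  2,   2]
A^4 = 
  [  0,   0]
  [  0,   0]

A² = A·A:
A²[1,1] = (-2)(-2) + (-2)(2) = 0
A²[1,2] = (-2)(-2) + (-2)(2) = 0
A²[2,1] = (2)(-2) + (2)(2) = 0
A²[2,2] = (2)(-2) + (2)(2) = 0
A² = 
  [  0,   0]
  [  0,   0]

A^3 = A^2·A:
A^3[1,1] = (0)(-2) + (0)(2) = 0
A^3[1,2] = (0)(-2) + (0)(2) = 0
A^3[2,1] = (0)(-2) + (0)(2) = 0
A^3[2,2] = (0)(-2) + (0)(2) = 0
A^3 = 
  [  0,   0]
  [  0,   0]

A^4 = A^3·A:
A^4[1,1] = (0)(-2) + (0)(2) = 0
A^4[1,2] = (0)(-2) + (0)(2) = 0
A^4[2,1] = (0)(-2) + (0)(2) = 0
A^4[2,2] = (0)(-2) + (0)(2) = 0
A^4 = 
  [  0,   0]
  [  0,   0]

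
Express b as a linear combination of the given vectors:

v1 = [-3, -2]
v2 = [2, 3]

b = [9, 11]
c1 = -1, c2 = 3

b = -1·v1 + 3·v2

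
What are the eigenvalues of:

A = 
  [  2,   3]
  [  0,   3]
λ = 3, 2

tr(A) = 5, det(A) = 6
Characteristic polynomial: λ² - tr(A)λ + det(A) = λ² - 5λ + 6
λ² - 5λ + 6 = (λ - 2)(λ - 3)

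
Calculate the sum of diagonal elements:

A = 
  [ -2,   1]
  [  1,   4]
2

tr(A) = -2 + 4 = 2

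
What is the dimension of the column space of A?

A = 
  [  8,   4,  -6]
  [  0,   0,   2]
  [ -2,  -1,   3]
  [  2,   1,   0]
dim(Col(A)) = 2

Row reduce:
R3 → R3 + (1/4)·R1
R4 → R4 - (1/4)·R1
R3 → R3 - (3/4)·R2
R4 → R4 - (3/4)·R2
REF = 
  [  8,   4,  -6]
  [  0,   0,   2]
  [  0,   0,   0]
  [  0,   0,   0]
Pivot columns: 1, 3 → 2 pivots.
dim(Col(A)) = number of pivot columns = 2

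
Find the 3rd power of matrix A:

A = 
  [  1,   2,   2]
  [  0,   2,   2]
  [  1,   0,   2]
A^3 = 
  [ 13,  18,  38]
  [ 10,  12,  28]
  [  9,  10,  22]

A² = A·A:
A²[1,1] = (1)(1) + (2)(0) + (2)(1) = 3
A²[1,2] = (1)(2) + (2)(2) + (2)(0) = 6
A²[1,3] = (1)(2) + (2)(2) + (2)(2) = 10
A²[2,1] = (0)(1) + (2)(0) + (2)(1) = 2
A²[2,2] = (0)(2) + (2)(2) + (2)(0) = 4
A²[2,3] = (0)(2) + (2)(2) + (2)(2) = 8
A²[3,1] = (1)(1) + (0)(0) + (2)(1) = 3
A²[3,2] = (1)(2) + (0)(2) + (2)(0) = 2
A²[3,3] = (1)(2) + (0)(2) + (2)(2) = 6
A² = 
  [  3,   6,  10]
  [  2,   4,   8]
  [  3,   2,   6]

A^3 = A^2·A:
A^3[1,1] = (3)(1) + (6)(0) + (10)(1) = 13
A^3[1,2] = (3)(2) + (6)(2) + (10)(0) = 18
A^3[1,3] = (3)(2) + (6)(2) + (10)(2) = 38
A^3[2,1] = (2)(1) + (4)(0) + (8)(1) = 10
A^3[2,2] = (2)(2) + (4)(2) + (8)(0) = 12
A^3[2,3] = (2)(2) + (4)(2) + (8)(2) = 28
A^3[3,1] = (3)(1) + (2)(0) + (6)(1) = 9
A^3[3,2] = (3)(2) + (2)(2) + (6)(0) = 10
A^3[3,3] = (3)(2) + (2)(2) + (6)(2) = 22
A^3 = 
  [ 13,  18,  38]
  [ 10,  12,  28]
  [  9,  10,  22]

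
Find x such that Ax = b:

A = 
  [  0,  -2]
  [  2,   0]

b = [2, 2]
Row reduce the augmented matrix [A|b]:
Swap R1 ↔ R2
REF = 
  [  2,   0,   2]
  [  0,  -2,   2]

Back-substitution:
x₂ = 2 / (-2) = -1
x₁ = (2 - (0)(-1)) / 2 = 1

x = [1, -1]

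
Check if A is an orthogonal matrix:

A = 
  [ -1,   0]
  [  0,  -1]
Yes

AᵀA = 
  [  1,   0]
  [  0,   1]
= I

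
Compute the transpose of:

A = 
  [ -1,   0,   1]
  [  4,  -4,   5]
Aᵀ = 
  [ -1,   4]
  [  0,  -4]
  [  1,   5]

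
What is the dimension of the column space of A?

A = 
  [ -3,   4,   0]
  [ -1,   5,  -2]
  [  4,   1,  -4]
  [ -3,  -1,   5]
dim(Col(A)) = 3

Row reduce:
R2 → R2 - (1/3)·R1
R3 → R3 + (4/3)·R1
R4 → R4 - (1)·R1
R3 → R3 - (19/11)·R2
R4 → R4 + (15/11)·R2
R4 → R4 + (25/6)·R3
REF = 
  [   -3,     4,     0]
  [    0,  11/3,    -2]
  [    0,     0, -6/11]
  [    0,     0,     0]
Pivot columns: 1, 2, 3 → 3 pivots.
dim(Col(A)) = number of pivot columns = 3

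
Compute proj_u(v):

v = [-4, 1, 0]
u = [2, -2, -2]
proj_u(v) = [-5/3, 5/3, 5/3]

v·u = (-4)(2) + (1)(-2) + (0)(-2) = -10
u·u = (2)² + (-2)² + (-2)² = 12
proj_u(v) = (v·u / u·u) × u = (-10/12) × u = (-5/6) × u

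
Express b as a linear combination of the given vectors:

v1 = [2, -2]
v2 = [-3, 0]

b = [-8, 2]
c1 = -1, c2 = 2

b = -1·v1 + 2·v2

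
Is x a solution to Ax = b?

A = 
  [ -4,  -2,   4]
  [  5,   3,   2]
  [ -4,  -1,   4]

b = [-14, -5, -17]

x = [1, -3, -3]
No

Ax = [-10, -10, -13] ≠ b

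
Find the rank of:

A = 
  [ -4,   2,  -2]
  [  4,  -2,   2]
rank(A) = 1

Row reduce:
R2 → R2 + (1)·R1
REF = 
  [ -4,   2,  -2]
  [  0,   0,   0]
Pivot columns: 1 → 1 pivot.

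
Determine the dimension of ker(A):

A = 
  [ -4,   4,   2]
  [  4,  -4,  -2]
nullity(A) = 2

Row reduce:
R2 → R2 + (1)·R1
REF = 
  [ -4,   4,   2]
  [  0,   0,   0]
Pivot columns: 1 → 1 pivot.
rank(A) = 1, so nullity(A) = 3 - 1 = 2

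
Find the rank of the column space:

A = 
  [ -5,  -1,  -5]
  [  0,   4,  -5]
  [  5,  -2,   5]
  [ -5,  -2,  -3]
dim(Col(A)) = 3

Row reduce:
R3 → R3 + (1)·R1
R4 → R4 - (1)·R1
R3 → R3 + (3/4)·R2
R4 → R4 + (1/4)·R2
R4 → R4 + (1/5)·R3
REF = 
  [   -5,    -1,    -5]
  [    0,     4,    -5]
  [    0,     0, -15/4]
  [    0,     0,     0]
Pivot columns: 1, 2, 3 → 3 pivots.
dim(Col(A)) = number of pivot columns = 3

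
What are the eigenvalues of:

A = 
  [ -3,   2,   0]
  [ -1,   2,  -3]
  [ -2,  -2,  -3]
Characteristic polynomial: det(λI - A) = λ³ + 4λ² - 7λ - 42
Testing integer divisors of the constant term: p(3) = 0, so (λ - 3) is a factor:
p(λ) = (λ - 3)(λ² + 7λ + 14)
λ² + 7λ + 14 = 0  ⇒  λ = (-7 ± √((7)² - 4·(14)))/2 = (-7 ± √(-7))/2
  = (-7 + i√7)/2,  (-7 - i√7)/2

λ = 3, (-7 + i√7)/2, (-7 - i√7)/2  (≈ 3, -3.5 + 1.323i, -3.5 - 1.323i)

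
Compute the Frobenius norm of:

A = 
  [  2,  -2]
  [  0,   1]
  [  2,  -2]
||A||_F = 4.123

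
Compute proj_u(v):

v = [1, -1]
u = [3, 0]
v·u = (1)(3) + (-1)(0) = 3
u·u = (3)² + (0)² = 9
proj_u(v) = (v·u / u·u) × u = (3/9) × u = (1/3) × u

proj_u(v) = [1, 0]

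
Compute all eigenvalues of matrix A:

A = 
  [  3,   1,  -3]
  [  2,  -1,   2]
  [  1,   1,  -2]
λ = -3, (3 + √5)/2, (3 - √5)/2  (≈ -3, 2.618, 0.382)

Characteristic polynomial: det(λI - A) = λ³ - 8λ + 3
Testing integer divisors of the constant term: p(-3) = 0, so (λ + 3) is a factor:
p(λ) = (λ + 3)(λ² - 3λ + 1)
λ² - 3λ + 1 = 0  ⇒  λ = (3 ± √((-3)² - 4·(1)))/2 = (3 ± √(5))/2
  = (3 + √5)/2,  (3 - √5)/2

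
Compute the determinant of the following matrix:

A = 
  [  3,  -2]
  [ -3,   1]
For a 2×2 matrix, det = ad - bc = (3)(1) - (-2)(-3) = -3

det(A) = -3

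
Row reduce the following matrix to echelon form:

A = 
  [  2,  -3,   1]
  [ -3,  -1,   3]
Row operations:
R2 → R2 + (3/2)·R1

Resulting echelon form:
REF = 
  [    2,    -3,     1]
  [    0, -11/2,   9/2]

Rank = 2 (number of non-zero pivot rows).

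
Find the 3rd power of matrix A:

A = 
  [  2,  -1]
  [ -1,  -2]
A² = A·A:
A²[1,1] = (2)(2) + (-1)(-1) = 5
A²[1,2] = (2)(-1) + (-1)(-2) = 0
A²[2,1] = (-1)(2) + (-2)(-1) = 0
A²[2,2] = (-1)(-1) + (-2)(-2) = 5
A² = 
  [  5,   0]
  [  0,   5]

A^3 = A^2·A:
A^3[1,1] = (5)(2) + (0)(-1) = 10
A^3[1,2] = (5)(-1) + (0)(-2) = -5
A^3[2,1] = (0)(2) + (5)(-1) = -5
A^3[2,2] = (0)(-1) + (5)(-2) = -10
A^3 = 
  [ 10,  -5]
  [ -5, -10]

Therefore
A^3 = 
  [ 10,  -5]
  [ -5, -10]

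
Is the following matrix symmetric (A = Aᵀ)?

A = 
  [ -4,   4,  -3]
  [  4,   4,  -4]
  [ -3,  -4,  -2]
Yes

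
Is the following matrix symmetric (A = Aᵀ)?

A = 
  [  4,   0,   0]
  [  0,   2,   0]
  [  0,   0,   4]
Yes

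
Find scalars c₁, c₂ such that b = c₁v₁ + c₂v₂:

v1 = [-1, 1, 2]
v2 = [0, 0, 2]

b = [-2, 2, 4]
c1 = 2, c2 = 0

b = 2·v1 + 0·v2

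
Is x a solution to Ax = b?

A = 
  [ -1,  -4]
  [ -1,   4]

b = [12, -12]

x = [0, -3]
Yes

Ax = [12, -12] = b ✓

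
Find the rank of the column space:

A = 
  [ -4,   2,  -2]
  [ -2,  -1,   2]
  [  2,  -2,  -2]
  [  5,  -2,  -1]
dim(Col(A)) = 3

Row reduce:
R2 → R2 - (1/2)·R1
R3 → R3 + (1/2)·R1
R4 → R4 + (5/4)·R1
R3 → R3 - (1/2)·R2
R4 → R4 + (1/4)·R2
R4 → R4 - (11/18)·R3
REF = 
  [  -4,    2,   -2]
  [   0,   -2,    3]
  [   0,    0, -9/2]
  [   0,    0,    0]
Pivot columns: 1, 2, 3 → 3 pivots.
dim(Col(A)) = number of pivot columns = 3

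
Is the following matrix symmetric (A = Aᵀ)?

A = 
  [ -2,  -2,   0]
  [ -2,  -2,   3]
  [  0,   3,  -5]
Yes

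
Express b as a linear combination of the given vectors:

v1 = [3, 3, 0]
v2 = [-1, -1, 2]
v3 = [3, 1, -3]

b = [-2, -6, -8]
c1 = -3, c2 = -1, c3 = 2

b = -3·v1 + -1·v2 + 2·v3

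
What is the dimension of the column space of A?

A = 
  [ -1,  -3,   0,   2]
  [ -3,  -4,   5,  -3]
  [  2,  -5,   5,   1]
dim(Col(A)) = 3

Row reduce:
R2 → R2 - (3)·R1
R3 → R3 + (2)·R1
R3 → R3 + (11/5)·R2
REF = 
  [   -1,    -3,     0,     2]
  [    0,     5,     5,    -9]
  [    0,     0,    16, -74/5]
Pivot columns: 1, 2, 3 → 3 pivots.
dim(Col(A)) = number of pivot columns = 3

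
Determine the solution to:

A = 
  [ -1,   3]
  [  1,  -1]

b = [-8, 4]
x = [2, -2]

Row reduce the augmented matrix [A|b]:
R2 → R2 + (1)·R1
REF = 
  [ -1,   3,  -8]
  [  0,   2,  -4]

Back-substitution:
x₂ = (-4) / 2 = -2
x₁ = (-8 - (3)(-2)) / (-1) = 2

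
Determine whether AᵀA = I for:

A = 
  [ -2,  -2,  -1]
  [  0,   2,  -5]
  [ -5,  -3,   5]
No

AᵀA = 
  [ 29,  19, -23]
  [ 19,  17, -23]
  [-23, -23,  51]
≠ I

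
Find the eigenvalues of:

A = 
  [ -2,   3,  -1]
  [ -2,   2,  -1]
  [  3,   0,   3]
Characteristic polynomial: det(λI - A) = λ³ - 3λ² + 5λ - 3
Testing integer divisors of the constant term: p(1) = 0, so (λ - 1) is a factor:
p(λ) = (λ - 1)(λ² - 2λ + 3)
λ² - 2λ + 3 = 0  ⇒  λ = (2 ± √((-2)² - 4·(3)))/2 = (2 ± √(-8))/2
  = 1 + i√2,  1 - i√2

λ = 1, 1 + i√2, 1 - i√2  (≈ 1, 1 + 1.414i, 1 - 1.414i)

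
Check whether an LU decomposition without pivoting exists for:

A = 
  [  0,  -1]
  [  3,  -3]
No.
A[1,1] = 0 but A[2,1] = 3 ≠ 0. Any LU with L unit lower triangular has (LU)[1,1] = U[1,1] and (LU)[2,1] = L[2,1]·U[1,1]; matching A forces U[1,1] = 0, which then forces (LU)[2,1] = 0 ≠ 3. A row swap (pivoting) is required.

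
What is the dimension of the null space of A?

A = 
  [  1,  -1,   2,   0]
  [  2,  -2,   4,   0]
nullity(A) = 3

Row reduce:
R2 → R2 - (2)·R1
REF = 
  [  1,  -1,   2,   0]
  [  0,   0,   0,   0]
Pivot columns: 1 → 1 pivot.
rank(A) = 1, so nullity(A) = 4 - 1 = 3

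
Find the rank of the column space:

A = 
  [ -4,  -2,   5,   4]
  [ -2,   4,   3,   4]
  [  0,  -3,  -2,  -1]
Row reduce:
R2 → R2 - (1/2)·R1
R3 → R3 + (3/5)·R2
REF = 
  [    -4,     -2,      5,      4]
  [     0,      5,    1/2,      2]
  [     0,      0, -17/10,    1/5]
Pivot columns: 1, 2, 3 → 3 pivots.
dim(Col(A)) = number of pivot columns = 3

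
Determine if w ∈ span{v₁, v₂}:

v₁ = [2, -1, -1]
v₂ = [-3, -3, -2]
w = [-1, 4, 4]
No

Form the augmented matrix and row-reduce:
[v₁|v₂|w] = 
  [  2,  -3,  -1]
  [ -1,  -3,   4]
  [ -1,  -2,   4]
R2 → R2 + (1/2)·R1
R3 → R3 + (1/2)·R1
R3 → R3 - (7/9)·R2
REF = 
  [   2,   -3,   -1]
  [   0, -9/2,  7/2]
  [   0,    0,  7/9]

Row 3 reads [0 0 | 7/9], i.e. 0 = 7/9, so the system is inconsistent and w ∉ span{v₁, v₂}.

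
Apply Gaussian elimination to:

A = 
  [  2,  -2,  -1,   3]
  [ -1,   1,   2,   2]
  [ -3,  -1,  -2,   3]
Row operations:
R2 → R2 + (1/2)·R1
R3 → R3 + (3/2)·R1
Swap R2 ↔ R3

Resulting echelon form:
REF = 
  [   2,   -2,   -1,    3]
  [   0,   -4, -7/2, 15/2]
  [   0,    0,  3/2,  7/2]

Rank = 3 (number of non-zero pivot rows).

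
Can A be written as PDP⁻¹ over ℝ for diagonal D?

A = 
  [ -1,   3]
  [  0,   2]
Yes

tr(A) = 1, det(A) = -2
Characteristic polynomial: λ² - tr(A)λ + det(A) = λ² - λ - 2
λ² - λ - 2 = (λ + 1)(λ - 2)
Eigenvalues: 2, -1
λ=-1: alg. mult. = 1, geom. mult. = 2 - rank(A - (-1)I) = 2 - 1 = 1
λ=2: alg. mult. = 1, geom. mult. = 2 - rank(A - (2)I) = 2 - 1 = 1
Sum of geometric multiplicities equals n, so A has n independent eigenvectors.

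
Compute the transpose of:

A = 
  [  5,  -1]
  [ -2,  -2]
Aᵀ = 
  [  5,  -2]
  [ -1,  -2]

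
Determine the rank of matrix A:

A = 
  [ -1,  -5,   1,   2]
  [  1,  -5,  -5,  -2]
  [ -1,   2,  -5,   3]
Row reduce:
R2 → R2 + (1)·R1
R3 → R3 - (1)·R1
R3 → R3 + (7/10)·R2
REF = 
  [   -1,    -5,     1,     2]
  [    0,   -10,    -4,     0]
  [    0,     0, -44/5,     1]
Pivot columns: 1, 2, 3 → 3 pivots.

rank(A) = 3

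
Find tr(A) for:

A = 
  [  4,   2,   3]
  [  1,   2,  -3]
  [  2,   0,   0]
6

tr(A) = 4 + 2 + 0 = 6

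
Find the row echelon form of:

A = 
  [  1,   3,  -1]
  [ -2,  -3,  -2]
Row operations:
R2 → R2 + (2)·R1

Resulting echelon form:
REF = 
  [  1,   3,  -1]
  [  0,   3,  -4]

Rank = 2 (number of non-zero pivot rows).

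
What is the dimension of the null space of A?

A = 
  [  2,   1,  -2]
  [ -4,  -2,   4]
nullity(A) = 2

Row reduce:
R2 → R2 + (2)·R1
REF = 
  [  2,   1,  -2]
  [  0,   0,   0]
Pivot columns: 1 → 1 pivot.
rank(A) = 1, so nullity(A) = 3 - 1 = 2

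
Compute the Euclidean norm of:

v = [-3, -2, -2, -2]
4.583

||v||₂ = √((-3)² + (-2)² + (-2)² + (-2)²) = √21 = 4.583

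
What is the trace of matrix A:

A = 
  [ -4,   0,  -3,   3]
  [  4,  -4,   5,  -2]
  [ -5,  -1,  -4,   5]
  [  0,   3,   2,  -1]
-13

tr(A) = -4 + -4 + -4 + -1 = -13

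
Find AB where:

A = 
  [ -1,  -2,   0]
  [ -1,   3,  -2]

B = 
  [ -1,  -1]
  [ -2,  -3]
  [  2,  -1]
AB = 
  [  5,   7]
  [ -9,  -6]

A is 2×3 and B is 3×2, so AB is 2×2. Each entry is (row of A)·(column of B):
AB[1,1] = (-1)(-1) + (-2)(-2) + (0)(2) = 5
AB[1,2] = (-1)(-1) + (-2)(-3) + (0)(-1) = 7
AB[2,1] = (-1)(-1) + (3)(-2) + (-2)(2) = -9
AB[2,2] = (-1)(-1) + (3)(-3) + (-2)(-1) = -6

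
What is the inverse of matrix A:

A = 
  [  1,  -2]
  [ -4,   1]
det(A) = (1)(1) - (-2)(-4) = -7
For a 2×2 matrix, A⁻¹ = (1/det(A)) · [[d, -b], [-c, a]]
    = (-1/7) · [[1, 2], [4, 1]]

A⁻¹ = 
  [-1/7, -2/7]
  [-4/7, -1/7]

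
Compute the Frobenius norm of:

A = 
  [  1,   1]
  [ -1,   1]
||A||_F = 2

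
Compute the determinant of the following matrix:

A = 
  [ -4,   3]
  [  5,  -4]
1

For a 2×2 matrix, det = ad - bc = (-4)(-4) - (3)(5) = 1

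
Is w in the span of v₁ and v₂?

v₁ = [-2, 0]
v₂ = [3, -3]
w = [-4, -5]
Yes

Form the augmented matrix and row-reduce:
[v₁|v₂|w] = 
  [ -2,   3,  -4]
  [  0,  -3,  -5]
(already in echelon form — no row operations needed)

No row of the form [0 0 | nonzero], so the system is consistent. Back-substitution gives c₁ = 9/2, c₂ = 5/3: w = (9/2)·v₁ + (5/3)·v₂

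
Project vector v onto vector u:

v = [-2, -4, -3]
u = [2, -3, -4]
proj_u(v) = [40/29, -60/29, -80/29]

v·u = (-2)(2) + (-4)(-3) + (-3)(-4) = 20
u·u = (2)² + (-3)² + (-4)² = 29
proj_u(v) = (v·u / u·u) × u = (20/29) × u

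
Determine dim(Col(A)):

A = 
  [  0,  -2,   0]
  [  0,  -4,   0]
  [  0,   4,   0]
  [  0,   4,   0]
Row reduce:
R2 → R2 - (2)·R1
R3 → R3 + (2)·R1
R4 → R4 + (2)·R1
REF = 
  [  0,  -2,   0]
  [  0,   0,   0]
  [  0,   0,   0]
  [  0,   0,   0]
Pivot columns: 2 → 1 pivot.
dim(Col(A)) = number of pivot columns = 1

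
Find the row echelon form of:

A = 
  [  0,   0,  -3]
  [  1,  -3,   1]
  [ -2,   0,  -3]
Row operations:
Swap R1 ↔ R2
R3 → R3 + (2)·R1
Swap R2 ↔ R3

Resulting echelon form:
REF = 
  [  1,  -3,   1]
  [  0,  -6,  -1]
  [  0,   0,  -3]

Rank = 3 (number of non-zero pivot rows).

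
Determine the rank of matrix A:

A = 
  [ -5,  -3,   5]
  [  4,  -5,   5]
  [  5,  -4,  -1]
rank(A) = 3

Row reduce:
R2 → R2 + (4/5)·R1
R3 → R3 + (1)·R1
R3 → R3 - (35/37)·R2
REF = 
  [     -5,      -3,       5]
  [      0,   -37/5,       9]
  [      0,       0, -167/37]
Pivot columns: 1, 2, 3 → 3 pivots.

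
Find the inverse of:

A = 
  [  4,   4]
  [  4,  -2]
det(A) = (4)(-2) - (4)(4) = -24
For a 2×2 matrix, A⁻¹ = (1/det(A)) · [[d, -b], [-c, a]]
    = (-1/24) · [[-2, -4], [-4, 4]]

A⁻¹ = 
  [1/12,  1/6]
  [ 1/6, -1/6]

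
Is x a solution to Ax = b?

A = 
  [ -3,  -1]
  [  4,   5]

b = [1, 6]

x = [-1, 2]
Yes

Ax = [1, 6] = b ✓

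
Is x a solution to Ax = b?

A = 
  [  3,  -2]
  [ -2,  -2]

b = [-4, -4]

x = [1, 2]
No

Ax = [-1, -6] ≠ b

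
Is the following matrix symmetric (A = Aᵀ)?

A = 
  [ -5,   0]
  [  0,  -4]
Yes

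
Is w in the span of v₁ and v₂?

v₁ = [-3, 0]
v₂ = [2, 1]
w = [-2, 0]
Yes

Form the augmented matrix and row-reduce:
[v₁|v₂|w] = 
  [ -3,   2,  -2]
  [  0,   1,   0]
(already in echelon form — no row operations needed)

No row of the form [0 0 | nonzero], so the system is consistent. Back-substitution gives c₁ = 2/3, c₂ = 0: w = (2/3)·v₁ + (0)·v₂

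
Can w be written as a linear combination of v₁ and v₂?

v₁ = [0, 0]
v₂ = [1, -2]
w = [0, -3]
No

Form the augmented matrix and row-reduce:
[v₁|v₂|w] = 
  [  0,   1,   0]
  [  0,  -2,  -3]
R2 → R2 + (2)·R1
REF = 
  [  0,   1,   0]
  [  0,   0,  -3]

Row 2 reads [0 0 | -3], i.e. 0 = -3, so the system is inconsistent and w ∉ span{v₁, v₂}.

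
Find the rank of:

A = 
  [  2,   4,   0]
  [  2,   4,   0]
rank(A) = 1

Row reduce:
R2 → R2 - (1)·R1
REF = 
  [  2,   4,   0]
  [  0,   0,   0]
Pivot columns: 1 → 1 pivot.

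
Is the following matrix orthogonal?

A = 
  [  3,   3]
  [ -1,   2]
No

AᵀA = 
  [ 10,   7]
  [  7,  13]
≠ I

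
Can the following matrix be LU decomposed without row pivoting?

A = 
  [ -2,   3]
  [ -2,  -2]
Yes.
A[1,1] = -2 ≠ 0, so Gaussian elimination proceeds without a row swap: multiplier ℓ₂₁ = (-2)/(-2) = 1, and U[2,2] = -2 - (1)(3) = -5.
L = 
  [  1,   0]
  [  1,   1]
U = 
  [ -2,   3]
  [  0,  -5]
Check row 2 of LU: [(1)(-2), (1)(3) + (-5)] = [-2, -2] = row 2 of A ✓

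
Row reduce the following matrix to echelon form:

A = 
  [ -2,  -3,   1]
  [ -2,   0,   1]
Row operations:
R2 → R2 - (1)·R1

Resulting echelon form:
REF = 
  [ -2,  -3,   1]
  [  0,   3,   0]

Rank = 2 (number of non-zero pivot rows).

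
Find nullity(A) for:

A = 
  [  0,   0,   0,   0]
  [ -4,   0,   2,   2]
nullity(A) = 3

Row reduce:
Swap R1 ↔ R2
REF = 
  [ -4,   0,   2,   2]
  [  0,   0,   0,   0]
Pivot columns: 1 → 1 pivot.
rank(A) = 1, so nullity(A) = 4 - 1 = 3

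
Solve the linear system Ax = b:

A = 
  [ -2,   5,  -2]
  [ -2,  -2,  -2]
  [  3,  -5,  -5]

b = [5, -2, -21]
x = [-2, 1, 2]

Row reduce the augmented matrix [A|b]:
R2 → R2 - (1)·R1
R3 → R3 + (3/2)·R1
R3 → R3 + (5/14)·R2
REF = 
  [ -2,   5,  -2,   5]
  [  0,  -7,   0,  -7]
  [  0,   0,  -8, -16]

Back-substitution:
x₃ = (-16) / (-8) = 2
x₂ = (-7 - (0)(2)) / (-7) = 1
x₁ = (5 - (5)(1) - (-2)(2)) / (-2) = -2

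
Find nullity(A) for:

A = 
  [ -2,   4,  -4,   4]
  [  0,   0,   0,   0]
nullity(A) = 3

Row reduce:
(no row operations needed)
REF = 
  [ -2,   4,  -4,   4]
  [  0,   0,   0,   0]
Pivot columns: 1 → 1 pivot.
rank(A) = 1, so nullity(A) = 4 - 1 = 3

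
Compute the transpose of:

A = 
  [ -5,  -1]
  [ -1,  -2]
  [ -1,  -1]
Aᵀ = 
  [ -5,  -1,  -1]
  [ -1,  -2,  -1]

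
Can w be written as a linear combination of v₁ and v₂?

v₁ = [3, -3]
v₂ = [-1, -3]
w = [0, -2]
Yes

Form the augmented matrix and row-reduce:
[v₁|v₂|w] = 
  [  3,  -1,   0]
  [ -3,  -3,  -2]
R2 → R2 + (1)·R1
REF = 
  [  3,  -1,   0]
  [  0,  -4,  -2]

No row of the form [0 0 | nonzero], so the system is consistent. Back-substitution gives c₁ = 1/6, c₂ = 1/2: w = (1/6)·v₁ + (1/2)·v₂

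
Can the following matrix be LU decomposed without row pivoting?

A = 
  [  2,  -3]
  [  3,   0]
Yes.
A[1,1] = 2 ≠ 0, so Gaussian elimination proceeds without a row swap: multiplier ℓ₂₁ = (3)/(2) = 3/2, and U[2,2] = 0 - (3/2)(-3) = 9/2.
L = 
  [  1,   0]
  [3/2,   1]
U = 
  [  2,  -3]
  [  0, 9/2]
Check row 2 of LU: [(3/2)(2), (3/2)(-3) + (9/2)] = [3, 0] = row 2 of A ✓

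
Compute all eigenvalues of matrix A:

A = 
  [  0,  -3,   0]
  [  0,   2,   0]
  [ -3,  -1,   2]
Characteristic polynomial: det(λI - A) = λ³ - 4λ² + 4λ
The constant term is 0, so λ = 0 is a root: p(λ) = λ(λ² - 4λ + 4)
λ² - 4λ + 4 = (λ - 2)²

λ = 0, 2, 2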